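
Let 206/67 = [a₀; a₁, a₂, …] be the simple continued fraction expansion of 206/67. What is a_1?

13

206 ÷ 67 → quotient 3, remainder 5
67 ÷ 5 → quotient 13, remainder 2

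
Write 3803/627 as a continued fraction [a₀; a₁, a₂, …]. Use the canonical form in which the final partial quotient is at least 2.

3803 ÷ 627 → quotient 6, remainder 41
627 ÷ 41 → quotient 15, remainder 12
41 ÷ 12 → quotient 3, remainder 5
12 ÷ 5 → quotient 2, remainder 2
5 ÷ 2 → quotient 2, remainder 1
2 ÷ 1 → quotient 2, remainder 0

[6; 15, 3, 2, 2, 2]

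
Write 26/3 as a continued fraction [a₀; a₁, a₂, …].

[8; 1, 2]

Apply division with remainder until the remainder is 0:
⌊26/3⌋ = 8, remainder 2
⌊3/2⌋ = 1, remainder 1
⌊2/1⌋ = 2, remainder 0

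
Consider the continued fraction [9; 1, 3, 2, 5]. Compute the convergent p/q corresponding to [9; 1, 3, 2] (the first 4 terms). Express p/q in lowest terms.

Start with 2.
3 + 1/(2/1) = 3 + 1/2 = 7/2
1 + 1/(7/2) = 1 + 2/7 = 9/7
9 + 1/(9/7) = 9 + 7/9 = 88/9

88/9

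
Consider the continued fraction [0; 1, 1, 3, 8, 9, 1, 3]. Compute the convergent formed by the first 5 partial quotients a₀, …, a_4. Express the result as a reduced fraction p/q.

33/58

Start with 8.
3 + 1/(8/1) = 3 + 1/8 = 25/8
1 + 1/(25/8) = 1 + 8/25 = 33/25
1 + 1/(33/25) = 1 + 25/33 = 58/33
0 + 1/(58/33) = 0 + 33/58 = 33/58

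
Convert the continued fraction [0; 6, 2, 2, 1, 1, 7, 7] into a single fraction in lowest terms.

Start with 7.
7 + 1/(7/1) = 7 + 1/7 = 50/7
1 + 1/(50/7) = 1 + 7/50 = 57/50
1 + 1/(57/50) = 1 + 50/57 = 107/57
2 + 1/(107/57) = 2 + 57/107 = 271/107
2 + 1/(271/107) = 2 + 107/271 = 649/271
6 + 1/(649/271) = 6 + 271/649 = 4165/649
0 + 1/(4165/649) = 0 + 649/4165 = 649/4165

649/4165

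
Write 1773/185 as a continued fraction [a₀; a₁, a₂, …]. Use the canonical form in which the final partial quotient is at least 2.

1773 = 9·185 + 108, so a_0 = 9
185 = 1·108 + 77, so a_1 = 1
108 = 1·77 + 31, so a_2 = 1
77 = 2·31 + 15, so a_3 = 2
31 = 2·15 + 1, so a_4 = 2
15 = 15·1 + 0, so a_5 = 15

[9; 1, 1, 2, 2, 15]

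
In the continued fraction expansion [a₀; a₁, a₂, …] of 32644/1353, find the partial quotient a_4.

2

Run the Euclidean algorithm, recording each quotient:
32644 = 24·1353 + 172, so a_0 = 24
1353 = 7·172 + 149, so a_1 = 7
172 = 1·149 + 23, so a_2 = 1
149 = 6·23 + 11, so a_3 = 6
23 = 2·11 + 1, so a_4 = 2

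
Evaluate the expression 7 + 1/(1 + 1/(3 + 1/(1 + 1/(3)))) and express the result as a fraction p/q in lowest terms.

Start with 3.
1 + 1/(3/1) = 1 + 1/3 = 4/3
3 + 1/(4/3) = 3 + 3/4 = 15/4
1 + 1/(15/4) = 1 + 4/15 = 19/15
7 + 1/(19/15) = 7 + 15/19 = 148/19

148/19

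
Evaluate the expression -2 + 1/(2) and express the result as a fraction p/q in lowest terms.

Start with 2.
-2 + 1/(2/1) = -2 + 1/2 = -3/2

-3/2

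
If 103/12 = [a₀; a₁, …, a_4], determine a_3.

103 = 8·12 + 7, so a_0 = 8
12 = 1·7 + 5, so a_1 = 1
7 = 1·5 + 2, so a_2 = 1
5 = 2·2 + 1, so a_3 = 2

2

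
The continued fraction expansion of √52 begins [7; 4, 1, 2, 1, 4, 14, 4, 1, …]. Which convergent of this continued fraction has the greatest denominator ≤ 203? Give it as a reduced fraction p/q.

List convergents until the denominator exceeds the bound:
a_0 = 7: 7/1  (≤ bound)
a_1 = 4: 29/4  (≤ bound)
a_2 = 1: 36/5  (≤ bound)
a_3 = 2: 101/14  (≤ bound)
a_4 = 1: 137/19  (≤ bound)
a_5 = 4: 649/90  (≤ bound)
a_6 = 14: 9223/1279  (> 203, stop)

649/90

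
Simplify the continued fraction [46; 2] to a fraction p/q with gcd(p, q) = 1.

Collapse the nested fraction from the inside out:
Start with 2.
46 + 1/(2/1) = 46 + 1/2 = 93/2

93/2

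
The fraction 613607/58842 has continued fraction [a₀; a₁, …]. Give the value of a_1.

613607 = 10·58842 + 25187, so a_0 = 10
58842 = 2·25187 + 8468, so a_1 = 2

2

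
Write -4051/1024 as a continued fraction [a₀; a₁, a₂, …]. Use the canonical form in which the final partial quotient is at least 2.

Repeatedly divide and take the remainder:
-4051 ÷ 1024 → quotient -4, remainder 45
1024 ÷ 45 → quotient 22, remainder 34
45 ÷ 34 → quotient 1, remainder 11
34 ÷ 11 → quotient 3, remainder 1
11 ÷ 1 → quotient 11, remainder 0

[-4; 22, 1, 3, 11]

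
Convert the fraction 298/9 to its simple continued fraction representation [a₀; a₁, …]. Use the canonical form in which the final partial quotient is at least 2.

Repeatedly divide and take the remainder:
298 = 33·9 + 1, so a_0 = 33
9 = 9·1 + 0, so a_1 = 9

[33; 9]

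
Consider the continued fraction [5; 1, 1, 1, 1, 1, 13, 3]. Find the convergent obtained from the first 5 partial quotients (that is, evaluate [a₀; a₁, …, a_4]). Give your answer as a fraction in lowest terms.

28/5

Start with 1.
1 + 1/(1/1) = 1 + 1/1 = 2/1
1 + 1/(2/1) = 1 + 1/2 = 3/2
1 + 1/(3/2) = 1 + 2/3 = 5/3
5 + 1/(5/3) = 5 + 3/5 = 28/5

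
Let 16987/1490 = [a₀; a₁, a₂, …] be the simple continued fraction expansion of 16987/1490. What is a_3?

59

Run the Euclidean algorithm, recording each quotient:
16987 = 11·1490 + 597, so a_0 = 11
1490 = 2·597 + 296, so a_1 = 2
597 = 2·296 + 5, so a_2 = 2
296 = 59·5 + 1, so a_3 = 59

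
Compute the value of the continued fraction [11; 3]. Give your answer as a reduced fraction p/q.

34/3

a_0 = 11: 11/1
a_1 = 3: 34/3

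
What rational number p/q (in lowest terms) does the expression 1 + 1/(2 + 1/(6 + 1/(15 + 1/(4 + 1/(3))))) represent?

Start with 3.
4 + 1/(3/1) = 4 + 1/3 = 13/3
15 + 1/(13/3) = 15 + 3/13 = 198/13
6 + 1/(198/13) = 6 + 13/198 = 1201/198
2 + 1/(1201/198) = 2 + 198/1201 = 2600/1201
1 + 1/(2600/1201) = 1 + 1201/2600 = 3801/2600

3801/2600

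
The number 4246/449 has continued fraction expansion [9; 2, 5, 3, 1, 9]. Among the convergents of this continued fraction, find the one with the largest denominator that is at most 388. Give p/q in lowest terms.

435/46

a_0 = 9: 9/1  (≤ bound)
a_1 = 2: 19/2  (≤ bound)
a_2 = 5: 104/11  (≤ bound)
a_3 = 3: 331/35  (≤ bound)
a_4 = 1: 435/46  (≤ bound)
a_5 = 9: 4246/449  (> 388, stop)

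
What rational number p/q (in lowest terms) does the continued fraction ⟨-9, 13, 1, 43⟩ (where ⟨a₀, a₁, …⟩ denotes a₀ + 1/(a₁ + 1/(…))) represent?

Starting at the tail and folding back:
Start with 43.
1 + 1/(43/1) = 1 + 1/43 = 44/43
13 + 1/(44/43) = 13 + 43/44 = 615/44
-9 + 1/(615/44) = -9 + 44/615 = -5491/615

-5491/615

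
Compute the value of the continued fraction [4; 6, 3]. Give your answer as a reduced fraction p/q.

79/19

Use the convergent recurrence hₖ = aₖ·hₖ₋₁ + hₖ₋₂ (and likewise for the denominators kₖ):
a_0 = 4: 4/1
a_1 = 6: 25/6
a_2 = 3: 79/19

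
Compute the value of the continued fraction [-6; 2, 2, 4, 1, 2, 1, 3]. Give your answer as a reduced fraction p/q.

Start with 3.
1 + 1/(3/1) = 1 + 1/3 = 4/3
2 + 1/(4/3) = 2 + 3/4 = 11/4
1 + 1/(11/4) = 1 + 4/11 = 15/11
4 + 1/(15/11) = 4 + 11/15 = 71/15
2 + 1/(71/15) = 2 + 15/71 = 157/71
2 + 1/(157/71) = 2 + 71/157 = 385/157
-6 + 1/(385/157) = -6 + 157/385 = -2153/385

-2153/385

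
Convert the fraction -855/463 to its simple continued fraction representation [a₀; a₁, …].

-855 ÷ 463 → quotient -2, remainder 71
463 ÷ 71 → quotient 6, remainder 37
71 ÷ 37 → quotient 1, remainder 34
37 ÷ 34 → quotient 1, remainder 3
34 ÷ 3 → quotient 11, remainder 1
3 ÷ 1 → quotient 3, remainder 0

[-2; 6, 1, 1, 11, 3]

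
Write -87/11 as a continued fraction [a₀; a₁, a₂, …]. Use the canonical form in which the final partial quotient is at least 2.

[-8; 11]

-87 = -8·11 + 1, so a_0 = -8
11 = 11·1 + 0, so a_1 = 11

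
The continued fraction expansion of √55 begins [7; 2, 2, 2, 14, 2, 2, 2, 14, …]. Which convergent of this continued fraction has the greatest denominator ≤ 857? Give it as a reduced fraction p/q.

List convergents until the denominator exceeds the bound:
a_0 = 7: 7/1  (≤ bound)
a_1 = 2: 15/2  (≤ bound)
a_2 = 2: 37/5  (≤ bound)
a_3 = 2: 89/12  (≤ bound)
a_4 = 14: 1283/173  (≤ bound)
a_5 = 2: 2655/358  (≤ bound)
a_6 = 2: 6593/889  (> 857, stop)

2655/358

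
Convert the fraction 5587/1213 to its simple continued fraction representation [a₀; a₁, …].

[4; 1, 1, 1, 1, 6, 7, 5]

Repeatedly divide and take the remainder:
5587 = 4·1213 + 735, so a_0 = 4
1213 = 1·735 + 478, so a_1 = 1
735 = 1·478 + 257, so a_2 = 1
478 = 1·257 + 221, so a_3 = 1
257 = 1·221 + 36, so a_4 = 1
221 = 6·36 + 5, so a_5 = 6
36 = 7·5 + 1, so a_6 = 7
5 = 5·1 + 0, so a_7 = 5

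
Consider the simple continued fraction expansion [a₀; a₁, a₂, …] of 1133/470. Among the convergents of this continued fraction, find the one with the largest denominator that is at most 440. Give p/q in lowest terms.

499/207

a_0 = 2: 2/1  (≤ bound)
a_1 = 2: 5/2  (≤ bound)
a_2 = 2: 12/5  (≤ bound)
a_3 = 3: 41/17  (≤ bound)
a_4 = 2: 94/39  (≤ bound)
a_5 = 1: 135/56  (≤ bound)
a_6 = 3: 499/207  (≤ bound)
a_7 = 2: 1133/470  (> 440, stop)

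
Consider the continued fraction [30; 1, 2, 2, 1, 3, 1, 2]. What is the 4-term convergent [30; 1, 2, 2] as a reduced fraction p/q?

Compute successive convergents:
a_0 = 30: 30/1
a_1 = 1: 31/1
a_2 = 2: 92/3
a_3 = 2: 215/7

215/7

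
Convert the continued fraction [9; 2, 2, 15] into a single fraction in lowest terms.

Use the convergent recurrence hₖ = aₖ·hₖ₋₁ + hₖ₋₂ (and likewise for the denominators kₖ):
a_0 = 9: 9/1
a_1 = 2: 19/2
a_2 = 2: 47/5
a_3 = 15: 724/77

724/77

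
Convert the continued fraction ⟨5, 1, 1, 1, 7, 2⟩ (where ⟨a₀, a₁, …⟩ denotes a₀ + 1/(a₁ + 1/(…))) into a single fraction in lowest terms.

277/49

Start with 2.
7 + 1/(2/1) = 7 + 1/2 = 15/2
1 + 1/(15/2) = 1 + 2/15 = 17/15
1 + 1/(17/15) = 1 + 15/17 = 32/17
1 + 1/(32/17) = 1 + 17/32 = 49/32
5 + 1/(49/32) = 5 + 32/49 = 277/49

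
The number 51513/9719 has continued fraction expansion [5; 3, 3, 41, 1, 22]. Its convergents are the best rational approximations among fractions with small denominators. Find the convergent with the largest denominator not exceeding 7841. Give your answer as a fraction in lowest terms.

a_0 = 5: 5/1  (≤ bound)
a_1 = 3: 16/3  (≤ bound)
a_2 = 3: 53/10  (≤ bound)
a_3 = 41: 2189/413  (≤ bound)
a_4 = 1: 2242/423  (≤ bound)
a_5 = 22: 51513/9719  (> 7841, stop)

2242/423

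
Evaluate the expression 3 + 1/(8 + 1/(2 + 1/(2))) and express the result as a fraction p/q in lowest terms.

131/42

Starting at the tail and folding back:
Start with 2.
2 + 1/(2/1) = 2 + 1/2 = 5/2
8 + 1/(5/2) = 8 + 2/5 = 42/5
3 + 1/(42/5) = 3 + 5/42 = 131/42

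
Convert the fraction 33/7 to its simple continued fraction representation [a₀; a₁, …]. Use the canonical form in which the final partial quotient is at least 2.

Apply division with remainder until the remainder is 0:
⌊33/7⌋ = 4, remainder 5
⌊7/5⌋ = 1, remainder 2
⌊5/2⌋ = 2, remainder 1
⌊2/1⌋ = 2, remainder 0

[4; 1, 2, 2]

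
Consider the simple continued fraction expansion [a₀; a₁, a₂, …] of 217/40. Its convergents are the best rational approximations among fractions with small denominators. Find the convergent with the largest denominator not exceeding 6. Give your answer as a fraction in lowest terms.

a_0 = 5: 5/1  (≤ bound)
a_1 = 2: 11/2  (≤ bound)
a_2 = 2: 27/5  (≤ bound)
a_3 = 1: 38/7  (> 6, stop)

27/5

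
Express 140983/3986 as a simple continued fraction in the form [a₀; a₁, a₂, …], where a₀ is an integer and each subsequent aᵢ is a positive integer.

140983 ÷ 3986 → quotient 35, remainder 1473
3986 ÷ 1473 → quotient 2, remainder 1040
1473 ÷ 1040 → quotient 1, remainder 433
1040 ÷ 433 → quotient 2, remainder 174
433 ÷ 174 → quotient 2, remainder 85
174 ÷ 85 → quotient 2, remainder 4
85 ÷ 4 → quotient 21, remainder 1
4 ÷ 1 → quotient 4, remainder 0

[35; 2, 1, 2, 2, 2, 21, 4]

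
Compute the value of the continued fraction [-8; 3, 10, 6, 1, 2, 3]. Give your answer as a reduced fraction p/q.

a_0 = -8: -8/1
a_1 = 3: -23/3
a_2 = 10: -238/31
a_3 = 6: -1451/189
a_4 = 1: -1689/220
a_5 = 2: -4829/629
a_6 = 3: -16176/2107

-16176/2107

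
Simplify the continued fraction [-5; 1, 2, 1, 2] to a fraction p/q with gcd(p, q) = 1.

-47/11

Work from the innermost term outward:
Start with 2.
1 + 1/(2/1) = 1 + 1/2 = 3/2
2 + 1/(3/2) = 2 + 2/3 = 8/3
1 + 1/(8/3) = 1 + 3/8 = 11/8
-5 + 1/(11/8) = -5 + 8/11 = -47/11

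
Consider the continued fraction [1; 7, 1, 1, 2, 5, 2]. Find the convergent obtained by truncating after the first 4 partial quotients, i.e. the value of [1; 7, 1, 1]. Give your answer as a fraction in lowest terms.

17/15

Build up convergents one term at a time:
a_0 = 1: 1/1
a_1 = 7: 8/7
a_2 = 1: 9/8
a_3 = 1: 17/15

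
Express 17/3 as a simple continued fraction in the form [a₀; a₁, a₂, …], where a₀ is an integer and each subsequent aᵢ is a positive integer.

[5; 1, 2]

Apply division with remainder until the remainder is 0:
17 ÷ 3 → quotient 5, remainder 2
3 ÷ 2 → quotient 1, remainder 1
2 ÷ 1 → quotient 2, remainder 0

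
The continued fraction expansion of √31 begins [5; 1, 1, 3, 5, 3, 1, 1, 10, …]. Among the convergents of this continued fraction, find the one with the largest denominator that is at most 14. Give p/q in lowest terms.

a_0 = 5: 5/1  (≤ bound)
a_1 = 1: 6/1  (≤ bound)
a_2 = 1: 11/2  (≤ bound)
a_3 = 3: 39/7  (≤ bound)
a_4 = 5: 206/37  (> 14, stop)

39/7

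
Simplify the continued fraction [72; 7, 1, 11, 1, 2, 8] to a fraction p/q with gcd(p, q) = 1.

Start with 8.
2 + 1/(8/1) = 2 + 1/8 = 17/8
1 + 1/(17/8) = 1 + 8/17 = 25/17
11 + 1/(25/17) = 11 + 17/25 = 292/25
1 + 1/(292/25) = 1 + 25/292 = 317/292
7 + 1/(317/292) = 7 + 292/317 = 2511/317
72 + 1/(2511/317) = 72 + 317/2511 = 181109/2511

181109/2511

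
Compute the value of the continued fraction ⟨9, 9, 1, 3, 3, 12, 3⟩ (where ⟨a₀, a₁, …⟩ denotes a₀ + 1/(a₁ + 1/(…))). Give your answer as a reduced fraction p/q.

Starting at the tail and folding back:
Start with 3.
12 + 1/(3/1) = 12 + 1/3 = 37/3
3 + 1/(37/3) = 3 + 3/37 = 114/37
3 + 1/(114/37) = 3 + 37/114 = 379/114
1 + 1/(379/114) = 1 + 114/379 = 493/379
9 + 1/(493/379) = 9 + 379/493 = 4816/493
9 + 1/(4816/493) = 9 + 493/4816 = 43837/4816

43837/4816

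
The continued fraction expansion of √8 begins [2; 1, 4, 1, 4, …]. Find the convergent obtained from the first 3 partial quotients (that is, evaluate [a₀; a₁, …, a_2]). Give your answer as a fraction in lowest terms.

14/5

a_0 = 2: 2/1
a_1 = 1: 3/1
a_2 = 4: 14/5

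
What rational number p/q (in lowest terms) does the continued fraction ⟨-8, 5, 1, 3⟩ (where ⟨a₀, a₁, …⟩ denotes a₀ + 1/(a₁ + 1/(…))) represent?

a_0 = -8: -8/1
a_1 = 5: -39/5
a_2 = 1: -47/6
a_3 = 3: -180/23

-180/23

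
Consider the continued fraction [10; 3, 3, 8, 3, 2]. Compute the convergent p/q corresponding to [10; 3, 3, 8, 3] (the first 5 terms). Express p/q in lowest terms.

a_0 = 10: 10/1
a_1 = 3: 31/3
a_2 = 3: 103/10
a_3 = 8: 855/83
a_4 = 3: 2668/259

2668/259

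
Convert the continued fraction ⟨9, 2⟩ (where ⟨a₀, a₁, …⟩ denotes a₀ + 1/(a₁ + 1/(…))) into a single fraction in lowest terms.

Build up convergents one term at a time:
a_0 = 9: 9/1
a_1 = 2: 19/2

19/2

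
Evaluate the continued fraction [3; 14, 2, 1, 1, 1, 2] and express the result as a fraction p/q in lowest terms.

927/302

a_0 = 3: 3/1
a_1 = 14: 43/14
a_2 = 2: 89/29
a_3 = 1: 132/43
a_4 = 1: 221/72
a_5 = 1: 353/115
a_6 = 2: 927/302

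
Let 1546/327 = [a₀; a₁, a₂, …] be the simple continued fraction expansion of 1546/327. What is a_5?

⌊1546/327⌋ = 4, remainder 238
⌊327/238⌋ = 1, remainder 89
⌊238/89⌋ = 2, remainder 60
⌊89/60⌋ = 1, remainder 29
⌊60/29⌋ = 2, remainder 2
⌊29/2⌋ = 14, remainder 1

14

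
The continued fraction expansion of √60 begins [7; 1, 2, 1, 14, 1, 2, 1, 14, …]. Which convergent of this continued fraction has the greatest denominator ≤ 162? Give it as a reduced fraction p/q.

a_0 = 7: 7/1  (≤ bound)
a_1 = 1: 8/1  (≤ bound)
a_2 = 2: 23/3  (≤ bound)
a_3 = 1: 31/4  (≤ bound)
a_4 = 14: 457/59  (≤ bound)
a_5 = 1: 488/63  (≤ bound)
a_6 = 2: 1433/185  (> 162, stop)

488/63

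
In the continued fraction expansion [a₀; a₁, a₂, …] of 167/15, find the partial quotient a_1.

167 ÷ 15 → quotient 11, remainder 2
15 ÷ 2 → quotient 7, remainder 1

7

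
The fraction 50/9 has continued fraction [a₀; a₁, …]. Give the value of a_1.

Apply division with remainder until the remainder is 0:
50 = 5·9 + 5, so a_0 = 5
9 = 1·5 + 4, so a_1 = 1

1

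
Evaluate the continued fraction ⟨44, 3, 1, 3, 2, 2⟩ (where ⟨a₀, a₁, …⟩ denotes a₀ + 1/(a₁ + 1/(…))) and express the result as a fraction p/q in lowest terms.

3674/83

a_0 = 44: 44/1
a_1 = 3: 133/3
a_2 = 1: 177/4
a_3 = 3: 664/15
a_4 = 2: 1505/34
a_5 = 2: 3674/83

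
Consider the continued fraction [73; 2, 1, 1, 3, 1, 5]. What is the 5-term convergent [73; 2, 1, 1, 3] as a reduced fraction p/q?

1321/18

Start with 3.
1 + 1/(3/1) = 1 + 1/3 = 4/3
1 + 1/(4/3) = 1 + 3/4 = 7/4
2 + 1/(7/4) = 2 + 4/7 = 18/7
73 + 1/(18/7) = 73 + 7/18 = 1321/18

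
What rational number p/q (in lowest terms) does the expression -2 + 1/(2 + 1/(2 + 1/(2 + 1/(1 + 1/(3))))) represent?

Work from the innermost term outward:
Start with 3.
1 + 1/(3/1) = 1 + 1/3 = 4/3
2 + 1/(4/3) = 2 + 3/4 = 11/4
2 + 1/(11/4) = 2 + 4/11 = 26/11
2 + 1/(26/11) = 2 + 11/26 = 63/26
-2 + 1/(63/26) = -2 + 26/63 = -100/63

-100/63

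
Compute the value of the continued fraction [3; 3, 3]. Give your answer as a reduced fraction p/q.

Build up convergents one term at a time:
a_0 = 3: 3/1
a_1 = 3: 10/3
a_2 = 3: 33/10

33/10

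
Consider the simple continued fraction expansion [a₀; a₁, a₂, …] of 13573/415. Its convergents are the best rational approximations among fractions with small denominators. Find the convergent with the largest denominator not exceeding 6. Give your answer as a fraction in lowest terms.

List convergents until the denominator exceeds the bound:
a_0 = 32: 32/1  (≤ bound)
a_1 = 1: 33/1  (≤ bound)
a_2 = 2: 98/3  (≤ bound)
a_3 = 2: 229/7  (> 6, stop)

98/3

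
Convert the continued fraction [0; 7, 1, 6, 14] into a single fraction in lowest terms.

99/778

a_0 = 0: 0/1
a_1 = 7: 1/7
a_2 = 1: 1/8
a_3 = 6: 7/55
a_4 = 14: 99/778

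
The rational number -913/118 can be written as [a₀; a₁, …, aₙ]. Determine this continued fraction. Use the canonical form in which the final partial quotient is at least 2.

-913 ÷ 118 → quotient -8, remainder 31
118 ÷ 31 → quotient 3, remainder 25
31 ÷ 25 → quotient 1, remainder 6
25 ÷ 6 → quotient 4, remainder 1
6 ÷ 1 → quotient 6, remainder 0

[-8; 3, 1, 4, 6]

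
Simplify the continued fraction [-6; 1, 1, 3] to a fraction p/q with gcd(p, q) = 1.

-38/7

a_0 = -6: -6/1
a_1 = 1: -5/1
a_2 = 1: -11/2
a_3 = 3: -38/7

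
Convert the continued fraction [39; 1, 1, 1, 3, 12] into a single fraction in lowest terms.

a_0 = 39: 39/1
a_1 = 1: 40/1
a_2 = 1: 79/2
a_3 = 1: 119/3
a_4 = 3: 436/11
a_5 = 12: 5351/135

5351/135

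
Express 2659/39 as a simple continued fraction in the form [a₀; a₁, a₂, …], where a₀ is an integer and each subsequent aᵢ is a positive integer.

⌊2659/39⌋ = 68, remainder 7
⌊39/7⌋ = 5, remainder 4
⌊7/4⌋ = 1, remainder 3
⌊4/3⌋ = 1, remainder 1
⌊3/1⌋ = 3, remainder 0

[68; 5, 1, 1, 3]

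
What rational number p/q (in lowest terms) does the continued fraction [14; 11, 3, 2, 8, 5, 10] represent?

489663/34756

Build up convergents one term at a time:
a_0 = 14: 14/1
a_1 = 11: 155/11
a_2 = 3: 479/34
a_3 = 2: 1113/79
a_4 = 8: 9383/666
a_5 = 5: 48028/3409
a_6 = 10: 489663/34756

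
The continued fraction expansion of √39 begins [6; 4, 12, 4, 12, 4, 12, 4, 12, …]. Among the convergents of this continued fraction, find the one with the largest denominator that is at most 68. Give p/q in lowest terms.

List convergents until the denominator exceeds the bound:
a_0 = 6: 6/1  (≤ bound)
a_1 = 4: 25/4  (≤ bound)
a_2 = 12: 306/49  (≤ bound)
a_3 = 4: 1249/200  (> 68, stop)

306/49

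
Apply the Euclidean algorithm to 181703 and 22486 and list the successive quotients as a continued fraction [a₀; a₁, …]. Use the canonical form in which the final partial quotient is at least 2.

Repeatedly divide and take the remainder:
181703 = 8·22486 + 1815, so a_0 = 8
22486 = 12·1815 + 706, so a_1 = 12
1815 = 2·706 + 403, so a_2 = 2
706 = 1·403 + 303, so a_3 = 1
403 = 1·303 + 100, so a_4 = 1
303 = 3·100 + 3, so a_5 = 3
100 = 33·3 + 1, so a_6 = 33
3 = 3·1 + 0, so a_7 = 3

[8; 12, 2, 1, 1, 3, 33, 3]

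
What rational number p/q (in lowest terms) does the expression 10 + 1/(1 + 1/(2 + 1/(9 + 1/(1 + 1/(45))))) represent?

15194/1423

Compute successive convergents:
a_0 = 10: 10/1
a_1 = 1: 11/1
a_2 = 2: 32/3
a_3 = 9: 299/28
a_4 = 1: 331/31
a_5 = 45: 15194/1423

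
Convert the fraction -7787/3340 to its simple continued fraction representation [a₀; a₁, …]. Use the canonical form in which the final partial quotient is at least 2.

[-3; 1, 2, 58, 3, 1, 4]

Run the Euclidean algorithm, recording each quotient:
-7787 ÷ 3340 → quotient -3, remainder 2233
3340 ÷ 2233 → quotient 1, remainder 1107
2233 ÷ 1107 → quotient 2, remainder 19
1107 ÷ 19 → quotient 58, remainder 5
19 ÷ 5 → quotient 3, remainder 4
5 ÷ 4 → quotient 1, remainder 1
4 ÷ 1 → quotient 4, remainder 0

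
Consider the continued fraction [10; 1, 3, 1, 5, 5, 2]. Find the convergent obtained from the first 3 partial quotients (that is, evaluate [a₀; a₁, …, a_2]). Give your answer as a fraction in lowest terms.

a_0 = 10: 10/1
a_1 = 1: 11/1
a_2 = 3: 43/4

43/4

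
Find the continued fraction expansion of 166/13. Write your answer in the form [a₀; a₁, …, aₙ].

166 ÷ 13 → quotient 12, remainder 10
13 ÷ 10 → quotient 1, remainder 3
10 ÷ 3 → quotient 3, remainder 1
3 ÷ 1 → quotient 3, remainder 0

[12; 1, 3, 3]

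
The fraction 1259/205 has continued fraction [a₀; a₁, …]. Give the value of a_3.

2

1259 ÷ 205 → quotient 6, remainder 29
205 ÷ 29 → quotient 7, remainder 2
29 ÷ 2 → quotient 14, remainder 1
2 ÷ 1 → quotient 2, remainder 0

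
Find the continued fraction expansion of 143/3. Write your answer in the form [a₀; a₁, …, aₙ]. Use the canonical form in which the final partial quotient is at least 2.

[47; 1, 2]

Repeatedly divide and take the remainder:
143 = 47·3 + 2, so a_0 = 47
3 = 1·2 + 1, so a_1 = 1
2 = 2·1 + 0, so a_2 = 2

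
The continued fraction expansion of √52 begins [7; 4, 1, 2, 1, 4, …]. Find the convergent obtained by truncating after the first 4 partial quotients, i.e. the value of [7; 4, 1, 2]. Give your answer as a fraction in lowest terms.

101/14

Starting at the tail and folding back:
Start with 2.
1 + 1/(2/1) = 1 + 1/2 = 3/2
4 + 1/(3/2) = 4 + 2/3 = 14/3
7 + 1/(14/3) = 7 + 3/14 = 101/14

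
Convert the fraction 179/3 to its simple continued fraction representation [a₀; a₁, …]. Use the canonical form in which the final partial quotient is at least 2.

Run the Euclidean algorithm, recording each quotient:
179 ÷ 3 → quotient 59, remainder 2
3 ÷ 2 → quotient 1, remainder 1
2 ÷ 1 → quotient 2, remainder 0

[59; 1, 2]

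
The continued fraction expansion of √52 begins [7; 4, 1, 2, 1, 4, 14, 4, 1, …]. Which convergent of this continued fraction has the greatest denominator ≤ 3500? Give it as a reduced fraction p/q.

9223/1279

List convergents until the denominator exceeds the bound:
a_0 = 7: 7/1  (≤ bound)
a_1 = 4: 29/4  (≤ bound)
a_2 = 1: 36/5  (≤ bound)
a_3 = 2: 101/14  (≤ bound)
a_4 = 1: 137/19  (≤ bound)
a_5 = 4: 649/90  (≤ bound)
a_6 = 14: 9223/1279  (≤ bound)
a_7 = 4: 37541/5206  (> 3500, stop)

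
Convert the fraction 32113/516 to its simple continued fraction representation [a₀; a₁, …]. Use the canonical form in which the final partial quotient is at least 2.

⌊32113/516⌋ = 62, remainder 121
⌊516/121⌋ = 4, remainder 32
⌊121/32⌋ = 3, remainder 25
⌊32/25⌋ = 1, remainder 7
⌊25/7⌋ = 3, remainder 4
⌊7/4⌋ = 1, remainder 3
⌊4/3⌋ = 1, remainder 1
⌊3/1⌋ = 3, remainder 0

[62; 4, 3, 1, 3, 1, 1, 3]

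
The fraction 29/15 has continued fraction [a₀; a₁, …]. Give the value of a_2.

14

29 ÷ 15 → quotient 1, remainder 14
15 ÷ 14 → quotient 1, remainder 1
14 ÷ 1 → quotient 14, remainder 0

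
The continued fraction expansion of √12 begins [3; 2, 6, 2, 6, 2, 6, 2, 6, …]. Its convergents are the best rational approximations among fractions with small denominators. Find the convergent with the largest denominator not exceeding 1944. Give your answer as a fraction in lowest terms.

a_0 = 3: 3/1  (≤ bound)
a_1 = 2: 7/2  (≤ bound)
a_2 = 6: 45/13  (≤ bound)
a_3 = 2: 97/28  (≤ bound)
a_4 = 6: 627/181  (≤ bound)
a_5 = 2: 1351/390  (≤ bound)
a_6 = 6: 8733/2521  (> 1944, stop)

1351/390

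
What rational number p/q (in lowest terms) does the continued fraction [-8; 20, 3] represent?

-485/61

Start with 3.
20 + 1/(3/1) = 20 + 1/3 = 61/3
-8 + 1/(61/3) = -8 + 3/61 = -485/61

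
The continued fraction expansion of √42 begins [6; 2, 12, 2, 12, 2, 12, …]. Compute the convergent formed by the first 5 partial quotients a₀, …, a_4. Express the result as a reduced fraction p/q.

4206/649

Start with 12.
2 + 1/(12/1) = 2 + 1/12 = 25/12
12 + 1/(25/12) = 12 + 12/25 = 312/25
2 + 1/(312/25) = 2 + 25/312 = 649/312
6 + 1/(649/312) = 6 + 312/649 = 4206/649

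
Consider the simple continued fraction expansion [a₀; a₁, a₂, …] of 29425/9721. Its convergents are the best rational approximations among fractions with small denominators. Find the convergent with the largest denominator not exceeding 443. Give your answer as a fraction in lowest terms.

1123/371

a_0 = 3: 3/1  (≤ bound)
a_1 = 37: 112/37  (≤ bound)
a_2 = 9: 1011/334  (≤ bound)
a_3 = 1: 1123/371  (≤ bound)
a_4 = 2: 3257/1076  (> 443, stop)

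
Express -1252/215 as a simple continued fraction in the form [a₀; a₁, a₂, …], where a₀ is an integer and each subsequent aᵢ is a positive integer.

Run the Euclidean algorithm, recording each quotient:
⌊-1252/215⌋ = -6, remainder 38
⌊215/38⌋ = 5, remainder 25
⌊38/25⌋ = 1, remainder 13
⌊25/13⌋ = 1, remainder 12
⌊13/12⌋ = 1, remainder 1
⌊12/1⌋ = 12, remainder 0

[-6; 5, 1, 1, 1, 12]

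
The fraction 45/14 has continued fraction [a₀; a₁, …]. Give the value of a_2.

45 ÷ 14 → quotient 3, remainder 3
14 ÷ 3 → quotient 4, remainder 2
3 ÷ 2 → quotient 1, remainder 1

1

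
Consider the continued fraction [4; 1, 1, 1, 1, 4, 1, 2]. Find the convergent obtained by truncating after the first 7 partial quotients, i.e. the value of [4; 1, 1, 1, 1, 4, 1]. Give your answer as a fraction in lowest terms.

Use the convergent recurrence hₖ = aₖ·hₖ₋₁ + hₖ₋₂ (and likewise for the denominators kₖ):
a_0 = 4: 4/1
a_1 = 1: 5/1
a_2 = 1: 9/2
a_3 = 1: 14/3
a_4 = 1: 23/5
a_5 = 4: 106/23
a_6 = 1: 129/28

129/28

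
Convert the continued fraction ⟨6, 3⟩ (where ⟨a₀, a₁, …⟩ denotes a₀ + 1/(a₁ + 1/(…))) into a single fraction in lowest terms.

a_0 = 6: 6/1
a_1 = 3: 19/3

19/3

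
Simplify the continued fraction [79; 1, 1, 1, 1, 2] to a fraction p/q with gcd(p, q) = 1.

1035/13

a_0 = 79: 79/1
a_1 = 1: 80/1
a_2 = 1: 159/2
a_3 = 1: 239/3
a_4 = 1: 398/5
a_5 = 2: 1035/13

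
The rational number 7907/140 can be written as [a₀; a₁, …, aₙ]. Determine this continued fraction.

⌊7907/140⌋ = 56, remainder 67
⌊140/67⌋ = 2, remainder 6
⌊67/6⌋ = 11, remainder 1
⌊6/1⌋ = 6, remainder 0

[56; 2, 11, 6]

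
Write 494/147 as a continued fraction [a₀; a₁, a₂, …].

Run the Euclidean algorithm, recording each quotient:
494 = 3·147 + 53, so a_0 = 3
147 = 2·53 + 41, so a_1 = 2
53 = 1·41 + 12, so a_2 = 1
41 = 3·12 + 5, so a_3 = 3
12 = 2·5 + 2, so a_4 = 2
5 = 2·2 + 1, so a_5 = 2
2 = 2·1 + 0, so a_6 = 2

[3; 2, 1, 3, 2, 2, 2]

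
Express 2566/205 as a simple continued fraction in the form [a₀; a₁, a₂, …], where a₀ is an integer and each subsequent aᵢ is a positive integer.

[12; 1, 1, 14, 7]

2566 ÷ 205 → quotient 12, remainder 106
205 ÷ 106 → quotient 1, remainder 99
106 ÷ 99 → quotient 1, remainder 7
99 ÷ 7 → quotient 14, remainder 1
7 ÷ 1 → quotient 7, remainder 0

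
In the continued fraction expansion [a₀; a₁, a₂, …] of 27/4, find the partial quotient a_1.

⌊27/4⌋ = 6, remainder 3
⌊4/3⌋ = 1, remainder 1

1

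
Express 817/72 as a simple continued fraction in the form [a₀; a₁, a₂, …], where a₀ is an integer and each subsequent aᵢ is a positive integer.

[11; 2, 1, 7, 3]

Run the Euclidean algorithm, recording each quotient:
817 ÷ 72 → quotient 11, remainder 25
72 ÷ 25 → quotient 2, remainder 22
25 ÷ 22 → quotient 1, remainder 3
22 ÷ 3 → quotient 7, remainder 1
3 ÷ 1 → quotient 3, remainder 0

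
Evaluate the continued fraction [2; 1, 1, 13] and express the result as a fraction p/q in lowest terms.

68/27

Collapse the nested fraction from the inside out:
Start with 13.
1 + 1/(13/1) = 1 + 1/13 = 14/13
1 + 1/(14/13) = 1 + 13/14 = 27/14
2 + 1/(27/14) = 2 + 14/27 = 68/27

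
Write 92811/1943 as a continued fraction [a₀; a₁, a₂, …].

Apply division with remainder until the remainder is 0:
92811 ÷ 1943 → quotient 47, remainder 1490
1943 ÷ 1490 → quotient 1, remainder 453
1490 ÷ 453 → quotient 3, remainder 131
453 ÷ 131 → quotient 3, remainder 60
131 ÷ 60 → quotient 2, remainder 11
60 ÷ 11 → quotient 5, remainder 5
11 ÷ 5 → quotient 2, remainder 1
5 ÷ 1 → quotient 5, remainder 0

[47; 1, 3, 3, 2, 5, 2, 5]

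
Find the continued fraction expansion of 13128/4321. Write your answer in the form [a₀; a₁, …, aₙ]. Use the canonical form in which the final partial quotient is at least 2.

[3; 26, 5, 3, 10]

⌊13128/4321⌋ = 3, remainder 165
⌊4321/165⌋ = 26, remainder 31
⌊165/31⌋ = 5, remainder 10
⌊31/10⌋ = 3, remainder 1
⌊10/1⌋ = 10, remainder 0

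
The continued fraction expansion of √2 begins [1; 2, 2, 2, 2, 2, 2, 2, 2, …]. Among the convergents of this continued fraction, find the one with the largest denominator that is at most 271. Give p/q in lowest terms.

239/169

a_0 = 1: 1/1  (≤ bound)
a_1 = 2: 3/2  (≤ bound)
a_2 = 2: 7/5  (≤ bound)
a_3 = 2: 17/12  (≤ bound)
a_4 = 2: 41/29  (≤ bound)
a_5 = 2: 99/70  (≤ bound)
a_6 = 2: 239/169  (≤ bound)
a_7 = 2: 577/408  (> 271, stop)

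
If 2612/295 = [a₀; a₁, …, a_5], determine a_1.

Repeatedly divide and take the remainder:
⌊2612/295⌋ = 8, remainder 252
⌊295/252⌋ = 1, remainder 43

1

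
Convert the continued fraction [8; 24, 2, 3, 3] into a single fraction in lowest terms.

4519/562

Build up convergents one term at a time:
a_0 = 8: 8/1
a_1 = 24: 193/24
a_2 = 2: 394/49
a_3 = 3: 1375/171
a_4 = 3: 4519/562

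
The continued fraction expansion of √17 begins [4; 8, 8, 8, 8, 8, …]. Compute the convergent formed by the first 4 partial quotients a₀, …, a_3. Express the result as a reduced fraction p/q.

Start with 8.
8 + 1/(8/1) = 8 + 1/8 = 65/8
8 + 1/(65/8) = 8 + 8/65 = 528/65
4 + 1/(528/65) = 4 + 65/528 = 2177/528

2177/528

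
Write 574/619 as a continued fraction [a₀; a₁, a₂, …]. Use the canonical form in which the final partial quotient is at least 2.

[0; 1, 12, 1, 3, 11]

Repeatedly divide and take the remainder:
574 = 0·619 + 574, so a_0 = 0
619 = 1·574 + 45, so a_1 = 1
574 = 12·45 + 34, so a_2 = 12
45 = 1·34 + 11, so a_3 = 1
34 = 3·11 + 1, so a_4 = 3
11 = 11·1 + 0, so a_5 = 11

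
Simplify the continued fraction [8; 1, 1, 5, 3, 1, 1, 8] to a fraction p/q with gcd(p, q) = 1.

5929/694

Use the convergent recurrence hₖ = aₖ·hₖ₋₁ + hₖ₋₂ (and likewise for the denominators kₖ):
a_0 = 8: 8/1
a_1 = 1: 9/1
a_2 = 1: 17/2
a_3 = 5: 94/11
a_4 = 3: 299/35
a_5 = 1: 393/46
a_6 = 1: 692/81
a_7 = 8: 5929/694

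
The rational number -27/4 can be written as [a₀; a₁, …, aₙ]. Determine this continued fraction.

[-7; 4]

Run the Euclidean algorithm, recording each quotient:
⌊-27/4⌋ = -7, remainder 1
⌊4/1⌋ = 4, remainder 0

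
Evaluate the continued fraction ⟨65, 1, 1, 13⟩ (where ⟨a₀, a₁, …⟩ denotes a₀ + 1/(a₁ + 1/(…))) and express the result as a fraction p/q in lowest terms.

1769/27

a_0 = 65: 65/1
a_1 = 1: 66/1
a_2 = 1: 131/2
a_3 = 13: 1769/27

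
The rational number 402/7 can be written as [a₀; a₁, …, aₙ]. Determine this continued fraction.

[57; 2, 3]

Apply division with remainder until the remainder is 0:
402 ÷ 7 → quotient 57, remainder 3
7 ÷ 3 → quotient 2, remainder 1
3 ÷ 1 → quotient 3, remainder 0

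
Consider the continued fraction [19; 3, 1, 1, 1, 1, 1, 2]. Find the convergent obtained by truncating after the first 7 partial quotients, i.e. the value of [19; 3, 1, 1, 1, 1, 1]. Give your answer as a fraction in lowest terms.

a_0 = 19: 19/1
a_1 = 3: 58/3
a_2 = 1: 77/4
a_3 = 1: 135/7
a_4 = 1: 212/11
a_5 = 1: 347/18
a_6 = 1: 559/29

559/29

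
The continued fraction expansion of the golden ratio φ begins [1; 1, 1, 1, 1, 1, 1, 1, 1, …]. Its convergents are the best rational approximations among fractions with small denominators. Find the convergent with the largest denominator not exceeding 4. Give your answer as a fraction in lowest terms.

5/3

List convergents until the denominator exceeds the bound:
a_0 = 1: 1/1  (≤ bound)
a_1 = 1: 2/1  (≤ bound)
a_2 = 1: 3/2  (≤ bound)
a_3 = 1: 5/3  (≤ bound)
a_4 = 1: 8/5  (> 4, stop)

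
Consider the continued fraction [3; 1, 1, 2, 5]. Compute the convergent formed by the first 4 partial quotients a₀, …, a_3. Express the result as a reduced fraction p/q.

18/5

Start with 2.
1 + 1/(2/1) = 1 + 1/2 = 3/2
1 + 1/(3/2) = 1 + 2/3 = 5/3
3 + 1/(5/3) = 3 + 3/5 = 18/5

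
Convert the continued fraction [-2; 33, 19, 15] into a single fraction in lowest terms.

-18620/9453

Starting at the tail and folding back:
Start with 15.
19 + 1/(15/1) = 19 + 1/15 = 286/15
33 + 1/(286/15) = 33 + 15/286 = 9453/286
-2 + 1/(9453/286) = -2 + 286/9453 = -18620/9453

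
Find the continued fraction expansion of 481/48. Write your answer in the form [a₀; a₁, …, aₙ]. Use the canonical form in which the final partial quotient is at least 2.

[10; 48]

481 = 10·48 + 1, so a_0 = 10
48 = 48·1 + 0, so a_1 = 48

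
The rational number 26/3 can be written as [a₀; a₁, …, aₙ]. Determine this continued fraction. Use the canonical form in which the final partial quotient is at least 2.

[8; 1, 2]

26 ÷ 3 → quotient 8, remainder 2
3 ÷ 2 → quotient 1, remainder 1
2 ÷ 1 → quotient 2, remainder 0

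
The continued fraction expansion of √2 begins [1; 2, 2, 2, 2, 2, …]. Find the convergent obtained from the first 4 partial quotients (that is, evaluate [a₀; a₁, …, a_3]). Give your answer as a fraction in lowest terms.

17/12

a_0 = 1: 1/1
a_1 = 2: 3/2
a_2 = 2: 7/5
a_3 = 2: 17/12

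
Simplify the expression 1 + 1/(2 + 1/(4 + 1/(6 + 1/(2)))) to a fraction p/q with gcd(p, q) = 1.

175/121

Start with 2.
6 + 1/(2/1) = 6 + 1/2 = 13/2
4 + 1/(13/2) = 4 + 2/13 = 54/13
2 + 1/(54/13) = 2 + 13/54 = 121/54
1 + 1/(121/54) = 1 + 54/121 = 175/121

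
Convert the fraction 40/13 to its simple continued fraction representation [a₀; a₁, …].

[3; 13]

Apply division with remainder until the remainder is 0:
40 ÷ 13 → quotient 3, remainder 1
13 ÷ 1 → quotient 13, remainder 0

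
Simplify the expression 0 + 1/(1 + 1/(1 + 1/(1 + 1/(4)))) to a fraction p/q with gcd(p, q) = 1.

9/14

a_0 = 0: 0/1
a_1 = 1: 1/1
a_2 = 1: 1/2
a_3 = 1: 2/3
a_4 = 4: 9/14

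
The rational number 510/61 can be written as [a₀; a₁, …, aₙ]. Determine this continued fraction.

[8; 2, 1, 3, 2, 2]

510 = 8·61 + 22, so a_0 = 8
61 = 2·22 + 17, so a_1 = 2
22 = 1·17 + 5, so a_2 = 1
17 = 3·5 + 2, so a_3 = 3
5 = 2·2 + 1, so a_4 = 2
2 = 2·1 + 0, so a_5 = 2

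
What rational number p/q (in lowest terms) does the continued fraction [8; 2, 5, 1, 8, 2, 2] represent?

5085/601

Collapse the nested fraction from the inside out:
Start with 2.
2 + 1/(2/1) = 2 + 1/2 = 5/2
8 + 1/(5/2) = 8 + 2/5 = 42/5
1 + 1/(42/5) = 1 + 5/42 = 47/42
5 + 1/(47/42) = 5 + 42/47 = 277/47
2 + 1/(277/47) = 2 + 47/277 = 601/277
8 + 1/(601/277) = 8 + 277/601 = 5085/601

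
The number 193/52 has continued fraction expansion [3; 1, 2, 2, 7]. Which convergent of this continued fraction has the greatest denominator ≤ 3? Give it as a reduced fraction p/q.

a_0 = 3: 3/1  (≤ bound)
a_1 = 1: 4/1  (≤ bound)
a_2 = 2: 11/3  (≤ bound)
a_3 = 2: 26/7  (> 3, stop)

11/3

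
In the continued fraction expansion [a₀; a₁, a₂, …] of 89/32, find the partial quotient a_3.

1

⌊89/32⌋ = 2, remainder 25
⌊32/25⌋ = 1, remainder 7
⌊25/7⌋ = 3, remainder 4
⌊7/4⌋ = 1, remainder 3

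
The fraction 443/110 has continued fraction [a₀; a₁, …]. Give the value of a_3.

2

Apply division with remainder until the remainder is 0:
443 ÷ 110 → quotient 4, remainder 3
110 ÷ 3 → quotient 36, remainder 2
3 ÷ 2 → quotient 1, remainder 1
2 ÷ 1 → quotient 2, remainder 0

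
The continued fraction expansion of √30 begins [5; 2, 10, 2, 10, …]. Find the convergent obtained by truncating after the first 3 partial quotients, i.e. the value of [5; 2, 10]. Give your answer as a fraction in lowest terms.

a_0 = 5: 5/1
a_1 = 2: 11/2
a_2 = 10: 115/21

115/21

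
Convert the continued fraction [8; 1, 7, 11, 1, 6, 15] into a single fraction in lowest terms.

90201/10162

a_0 = 8: 8/1
a_1 = 1: 9/1
a_2 = 7: 71/8
a_3 = 11: 790/89
a_4 = 1: 861/97
a_5 = 6: 5956/671
a_6 = 15: 90201/10162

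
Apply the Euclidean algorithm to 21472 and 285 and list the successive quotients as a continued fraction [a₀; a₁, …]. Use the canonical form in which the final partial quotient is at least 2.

Repeatedly divide and take the remainder:
⌊21472/285⌋ = 75, remainder 97
⌊285/97⌋ = 2, remainder 91
⌊97/91⌋ = 1, remainder 6
⌊91/6⌋ = 15, remainder 1
⌊6/1⌋ = 6, remainder 0

[75; 2, 1, 15, 6]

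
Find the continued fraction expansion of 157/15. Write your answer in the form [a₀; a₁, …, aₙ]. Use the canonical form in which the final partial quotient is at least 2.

157 = 10·15 + 7, so a_0 = 10
15 = 2·7 + 1, so a_1 = 2
7 = 7·1 + 0, so a_2 = 7

[10; 2, 7]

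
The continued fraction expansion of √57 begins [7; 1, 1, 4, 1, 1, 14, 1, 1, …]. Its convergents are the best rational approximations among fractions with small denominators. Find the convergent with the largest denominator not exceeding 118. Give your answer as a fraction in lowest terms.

151/20

a_0 = 7: 7/1  (≤ bound)
a_1 = 1: 8/1  (≤ bound)
a_2 = 1: 15/2  (≤ bound)
a_3 = 4: 68/9  (≤ bound)
a_4 = 1: 83/11  (≤ bound)
a_5 = 1: 151/20  (≤ bound)
a_6 = 14: 2197/291  (> 118, stop)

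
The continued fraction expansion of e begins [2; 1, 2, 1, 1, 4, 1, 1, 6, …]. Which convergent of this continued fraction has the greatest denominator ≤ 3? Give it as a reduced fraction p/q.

8/3

a_0 = 2: 2/1  (≤ bound)
a_1 = 1: 3/1  (≤ bound)
a_2 = 2: 8/3  (≤ bound)
a_3 = 1: 11/4  (> 3, stop)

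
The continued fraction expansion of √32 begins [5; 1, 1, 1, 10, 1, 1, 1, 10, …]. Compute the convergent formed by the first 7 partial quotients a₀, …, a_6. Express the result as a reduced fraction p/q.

Start with 1.
1 + 1/(1/1) = 1 + 1/1 = 2/1
10 + 1/(2/1) = 10 + 1/2 = 21/2
1 + 1/(21/2) = 1 + 2/21 = 23/21
1 + 1/(23/21) = 1 + 21/23 = 44/23
1 + 1/(44/23) = 1 + 23/44 = 67/44
5 + 1/(67/44) = 5 + 44/67 = 379/67

379/67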